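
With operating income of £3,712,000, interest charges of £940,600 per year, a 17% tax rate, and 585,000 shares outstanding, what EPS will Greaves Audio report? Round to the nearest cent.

£3.93

Interest = £940,600.00, so EBT = £3,712,000 − £940,600.00 = £2,771,400.00.
Net income = £2,771,400.00 × (1 − 0.17) = £2,300,262.00.
Per share: £2,300,262.00 / 585,000 shares = £3.93.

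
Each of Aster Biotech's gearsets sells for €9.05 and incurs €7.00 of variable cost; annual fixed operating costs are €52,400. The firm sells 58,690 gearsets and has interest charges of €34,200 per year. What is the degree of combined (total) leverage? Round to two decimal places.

3.57

Total contribution margin = 58,690 × €2.05 = €120,314.50.
EBIT = €120,314.50 − €52,400 = €67,914.50. Interest = €34,200.00.
DOL = €120,314.50 ÷ €67,914.50 = 1.7716; DFL = €67,914.50 ÷ €33,714.50 = 2.0144.
DCL = DOL × DFL = 1.7716 × 2.0144 = 3.5687.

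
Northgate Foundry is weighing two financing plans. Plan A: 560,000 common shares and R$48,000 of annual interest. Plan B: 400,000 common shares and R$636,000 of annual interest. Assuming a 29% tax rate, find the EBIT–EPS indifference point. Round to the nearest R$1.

Set EPS_A = EPS_B: (EBIT − R$48,000)(1 − 0.29) ÷ 560,000 = (EBIT − R$636,000)(1 − 0.29) ÷ 400,000.
Cancelling (1 − t) and cross-multiplying: 400,000·(EBIT − 48,000) = 560,000·(EBIT − 636,000).
Solving, EBIT = (636,000·560,000 − 48,000·400,000) / (560,000 − 400,000) = 336,960,000,000 / 160,000 = 2,106,000.00.

R$2,106,000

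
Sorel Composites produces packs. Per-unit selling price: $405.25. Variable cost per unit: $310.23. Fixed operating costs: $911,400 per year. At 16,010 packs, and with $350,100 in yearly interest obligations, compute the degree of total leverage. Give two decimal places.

5.86

At 16,010 units, contribution = 16,010 × $95.02 = $1,521,270.20.
Subtracting fixed costs: EBIT = $1,521,270.20 − $911,400 = $609,870.20. Interest = $350,100.00.
DOL = $1,521,270.20 ÷ $609,870.20 = 2.4944; DFL = $609,870.20 ÷ $259,770.20 = 2.3477.
Combined leverage = 2.4944 × 2.3477 = 5.8561.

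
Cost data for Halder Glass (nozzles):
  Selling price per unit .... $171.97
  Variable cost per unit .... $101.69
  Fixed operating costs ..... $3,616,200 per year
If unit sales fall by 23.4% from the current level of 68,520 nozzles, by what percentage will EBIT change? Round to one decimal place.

-94.0%

Contribution at this volume is 68,520 × $70.28 = $4,815,585.60.
Subtracting fixed costs: EBIT = $4,815,585.60 − $3,616,200 = $1,199,385.60.
Degree of operating leverage = $4,815,585.60 / $1,199,385.60 = 4.0150.
Operating income changes by 4.0150 × -23.4% = -94.0%.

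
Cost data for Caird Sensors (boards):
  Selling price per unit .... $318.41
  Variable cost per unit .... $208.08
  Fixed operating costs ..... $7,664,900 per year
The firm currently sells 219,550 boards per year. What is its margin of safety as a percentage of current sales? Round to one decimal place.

68.4%

Contribution margin per unit = $318.41 − $208.08 = $110.33. Break-even units = $7,664,900 ÷ $110.33 = 69,472.49; break-even revenue = 69,472.49 × $318.41 = $22,120,736.06.
Current sales = 219,550 × $318.41 = $69,906,915.50.
Margin of safety = ($69,906,915.50 − $22,120,736.06) ÷ $69,906,915.50 = 68.4%.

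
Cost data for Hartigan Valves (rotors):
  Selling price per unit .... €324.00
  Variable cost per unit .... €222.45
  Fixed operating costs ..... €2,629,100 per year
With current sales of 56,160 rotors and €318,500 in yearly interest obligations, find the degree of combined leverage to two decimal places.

2.07

Contribution at this volume is 56,160 × €101.55 = €5,703,048.00.
Operating income = contribution − fixed costs = €5,703,048.00 − €2,629,100 = €3,073,948.00. Interest = €318,500.00, so EBIT − I = €2,755,448.00.
DCL = contribution ÷ (EBIT − I) = €5,703,048.00 ÷ €2,755,448.00 = 2.0697.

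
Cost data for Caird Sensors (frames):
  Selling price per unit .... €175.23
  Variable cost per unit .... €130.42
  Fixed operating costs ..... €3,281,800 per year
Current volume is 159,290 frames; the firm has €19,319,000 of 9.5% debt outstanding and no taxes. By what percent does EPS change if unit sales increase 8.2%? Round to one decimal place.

Contribution at this volume is 159,290 × €44.81 = €7,137,784.90.
EBIT = €7,137,784.90 − €3,281,800 = €3,855,984.90.
Interest = €1,835,305.00, so EBIT − I = €2,020,679.90.
DCL = total CM / (EBIT − I) = €7,137,784.90 / €2,020,679.90 = 3.5324.
EPS therefore changes by 3.5324 × (+8.2%) = +29.0%.

+29.0%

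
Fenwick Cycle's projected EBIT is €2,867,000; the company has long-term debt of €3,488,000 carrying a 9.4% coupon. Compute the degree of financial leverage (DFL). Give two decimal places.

Annual interest charges come to €327,872.00.
DFL = EBIT ÷ (EBIT − I) = €2,867,000 ÷ (€2,867,000 − €327,872.00) = €2,867,000 ÷ €2,539,128.00 = 1.1291.

1.13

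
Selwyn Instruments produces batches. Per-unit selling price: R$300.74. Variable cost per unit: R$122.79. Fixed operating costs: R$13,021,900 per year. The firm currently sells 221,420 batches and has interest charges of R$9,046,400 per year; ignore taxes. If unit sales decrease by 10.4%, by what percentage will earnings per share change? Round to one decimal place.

-23.6%

Contribution at this volume is 221,420 × R$177.95 = R$39,401,689.00.
Subtracting fixed costs: EBIT = R$39,401,689.00 − R$13,021,900 = R$26,379,789.00.
After interest of R$9,046,400.00, pre-tax earnings = R$17,333,389.00.
Degree of combined leverage = contribution ÷ (EBIT − I) = R$39,401,689.00 ÷ R$17,333,389.00 = 2.2732.
%ΔEPS = DCL × %ΔSales = 2.2732 × -10.4% = -23.6%.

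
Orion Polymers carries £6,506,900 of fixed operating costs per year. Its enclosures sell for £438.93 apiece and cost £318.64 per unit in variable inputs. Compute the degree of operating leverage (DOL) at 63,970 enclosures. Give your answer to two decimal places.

6.48

Total contribution margin = 63,970 × £120.29 = £7,694,951.30.
Subtracting fixed costs: EBIT = £7,694,951.30 − £6,506,900 = £1,188,051.30.
So DOL = total CM / EBIT = £7,694,951.30 / £1,188,051.30 = 6.4770.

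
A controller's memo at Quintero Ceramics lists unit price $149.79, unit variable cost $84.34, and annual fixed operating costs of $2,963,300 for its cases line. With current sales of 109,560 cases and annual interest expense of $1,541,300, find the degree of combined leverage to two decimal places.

Contribution at this volume is 109,560 × $65.45 = $7,170,702.00.
Subtracting fixed costs: EBIT = $7,170,702.00 − $2,963,300 = $4,207,402.00. Interest = $1,541,300.00.
DOL = $7,170,702.00 ÷ $4,207,402.00 = 1.7043; DFL = $4,207,402.00 ÷ $2,666,102.00 = 1.5781.
Combined leverage = 1.7043 × 1.5781 = 2.6896.

2.69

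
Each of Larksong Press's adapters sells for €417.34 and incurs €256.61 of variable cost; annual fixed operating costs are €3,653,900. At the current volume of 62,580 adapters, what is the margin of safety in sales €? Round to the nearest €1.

Unit CM = price − variable cost = €417.34 − €256.61 = €160.73. Break-even units = €3,653,900 ÷ €160.73 = 22,733.15; break-even revenue = 22,733.15 × €417.34 = €9,487,454.90.
Actual sales revenue = 62,580 × €417.34 = €26,117,137.20.
Margin of safety = €26,117,137.20 − €9,487,454.90 = €16,629,682.

€16,629,682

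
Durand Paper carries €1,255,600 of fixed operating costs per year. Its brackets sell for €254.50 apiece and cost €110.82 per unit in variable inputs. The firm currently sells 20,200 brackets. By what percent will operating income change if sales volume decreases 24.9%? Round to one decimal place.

-43.9%

At 20,200 units, contribution = 20,200 × €143.68 = €2,902,336.00.
Subtracting fixed costs: EBIT = €2,902,336.00 − €1,255,600 = €1,646,736.00.
DOL = contribution ÷ EBIT = €2,902,336.00 ÷ €1,646,736.00 = 1.7625.
%ΔEBIT = DOL × %ΔSales = 1.7625 × -24.9% = -43.9%.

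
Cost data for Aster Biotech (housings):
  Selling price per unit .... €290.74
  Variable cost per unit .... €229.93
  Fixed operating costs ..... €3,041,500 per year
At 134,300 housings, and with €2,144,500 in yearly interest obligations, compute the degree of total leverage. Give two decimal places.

2.74

At 134,300 units, contribution = 134,300 × €60.81 = €8,166,783.00.
Operating income = contribution − fixed costs = €8,166,783.00 − €3,041,500 = €5,125,283.00. Interest = €2,144,500.00, so EBIT − I = €2,980,783.00.
DCL = contribution ÷ (EBIT − I) = €8,166,783.00 ÷ €2,980,783.00 = 2.7398.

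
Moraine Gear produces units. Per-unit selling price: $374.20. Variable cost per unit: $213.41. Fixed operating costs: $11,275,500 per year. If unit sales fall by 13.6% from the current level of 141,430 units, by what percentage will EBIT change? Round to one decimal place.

Total contribution margin = 141,430 × $160.79 = $22,740,529.70.
Subtracting fixed costs: EBIT = $22,740,529.70 − $11,275,500 = $11,465,029.70.
Degree of operating leverage = $22,740,529.70 / $11,465,029.70 = 1.9835.
So EBIT moves 1.9835 × (-13.6%) = -27.0%.

-27.0%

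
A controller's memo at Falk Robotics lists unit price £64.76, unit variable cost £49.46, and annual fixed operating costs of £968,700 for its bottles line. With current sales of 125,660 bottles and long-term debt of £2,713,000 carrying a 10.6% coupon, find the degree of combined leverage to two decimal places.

At 125,660 units, contribution = 125,660 × £15.30 = £1,922,598.00.
EBIT = £1,922,598.00 − £968,700 = £953,898.00. Interest = £287,578.00, so EBIT − I = £666,320.00.
Degree of total leverage = total CM / (EBIT − interest) = £1,922,598.00 / £666,320.00 = 2.8854.

2.89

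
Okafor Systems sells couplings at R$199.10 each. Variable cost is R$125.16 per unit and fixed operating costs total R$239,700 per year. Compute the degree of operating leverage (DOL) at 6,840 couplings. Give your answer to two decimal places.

1.90

Total contribution margin = 6,840 × R$73.94 = R$505,749.60.
Operating income = contribution − fixed costs = R$505,749.60 − R$239,700 = R$266,049.60.
So DOL = total CM / EBIT = R$505,749.60 / R$266,049.60 = 1.9010.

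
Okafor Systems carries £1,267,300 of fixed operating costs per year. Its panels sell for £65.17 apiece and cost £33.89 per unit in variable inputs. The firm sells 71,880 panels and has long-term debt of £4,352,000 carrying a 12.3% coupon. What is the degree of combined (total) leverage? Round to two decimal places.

5.04

Contribution at this volume is 71,880 × £31.28 = £2,248,406.40.
Operating income = contribution − fixed costs = £2,248,406.40 − £1,267,300 = £981,106.40. Interest = £535,296.00, so EBIT − I = £445,810.40.
DCL = contribution ÷ (EBIT − I) = £2,248,406.40 ÷ £445,810.40 = 5.0434.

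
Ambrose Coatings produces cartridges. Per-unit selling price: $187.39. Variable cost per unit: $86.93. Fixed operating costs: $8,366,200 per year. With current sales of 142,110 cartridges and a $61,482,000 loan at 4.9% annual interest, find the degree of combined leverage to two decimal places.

4.93

Contribution at this volume is 142,110 × $100.46 = $14,276,370.60.
EBIT = $14,276,370.60 − $8,366,200 = $5,910,170.60. Interest = $3,012,618.00.
DOL = $14,276,370.60 ÷ $5,910,170.60 = 2.4156; DFL = $5,910,170.60 ÷ $2,897,552.60 = 2.0397.
DCL = DOL × DFL = 2.4156 × 2.0397 = 4.9271.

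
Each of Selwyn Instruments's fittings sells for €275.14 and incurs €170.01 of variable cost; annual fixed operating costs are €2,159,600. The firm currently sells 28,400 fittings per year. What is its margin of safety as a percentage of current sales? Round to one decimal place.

27.7%

Unit CM = price − variable cost = €275.14 − €170.01 = €105.13. Break-even units = €2,159,600 ÷ €105.13 = 20,542.19; break-even revenue = 20,542.19 × €275.14 = €5,651,977.02.
Actual sales revenue = 28,400 × €275.14 = €7,813,976.00.
Margin of safety = (€7,813,976.00 − €5,651,977.02) ÷ €7,813,976.00 = 27.7%.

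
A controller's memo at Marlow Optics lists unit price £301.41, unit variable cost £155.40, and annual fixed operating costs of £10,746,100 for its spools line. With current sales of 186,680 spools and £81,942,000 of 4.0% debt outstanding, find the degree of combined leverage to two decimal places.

At 186,680 units, contribution = 186,680 × £146.01 = £27,257,146.80.
Subtracting fixed costs: EBIT = £27,257,146.80 − £10,746,100 = £16,511,046.80. Interest = £3,277,680.00.
DOL = £27,257,146.80 ÷ £16,511,046.80 = 1.6508; DFL = £16,511,046.80 ÷ £13,233,366.80 = 1.2477.
DCL = DOL × DFL = 1.6508 × 1.2477 = 2.0597.

2.06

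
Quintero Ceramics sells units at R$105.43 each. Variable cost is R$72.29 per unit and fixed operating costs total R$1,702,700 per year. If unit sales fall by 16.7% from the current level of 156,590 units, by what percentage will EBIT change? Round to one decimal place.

Contribution at this volume is 156,590 × R$33.14 = R$5,189,392.60.
Subtracting fixed costs: EBIT = R$5,189,392.60 − R$1,702,700 = R$3,486,692.60.
Degree of operating leverage = R$5,189,392.60 / R$3,486,692.60 = 1.4883.
So EBIT moves 1.4883 × (-16.7%) = -24.9%.

-24.9%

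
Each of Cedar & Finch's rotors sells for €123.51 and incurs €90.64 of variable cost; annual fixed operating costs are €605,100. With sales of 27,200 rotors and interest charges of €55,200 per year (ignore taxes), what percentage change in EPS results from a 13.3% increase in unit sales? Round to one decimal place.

+50.9%

At 27,200 units, contribution = 27,200 × €32.87 = €894,064.00.
Operating income = contribution − fixed costs = €894,064.00 − €605,100 = €288,964.00.
Interest = €55,200.00, so EBIT − I = €233,764.00.
Degree of combined leverage = contribution ÷ (EBIT − I) = €894,064.00 ÷ €233,764.00 = 3.8246.
%ΔEPS = DCL × %ΔSales = 3.8246 × +13.3% = +50.9%.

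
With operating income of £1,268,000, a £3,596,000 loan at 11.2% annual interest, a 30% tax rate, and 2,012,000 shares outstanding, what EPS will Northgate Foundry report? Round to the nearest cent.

Interest = £402,752.00, so EBT = £1,268,000 − £402,752.00 = £865,248.00.
Net income = £865,248.00 × (1 − 0.30) = £605,673.60.
Per share: £605,673.60 / 2,012,000 shares = £0.30.

£0.30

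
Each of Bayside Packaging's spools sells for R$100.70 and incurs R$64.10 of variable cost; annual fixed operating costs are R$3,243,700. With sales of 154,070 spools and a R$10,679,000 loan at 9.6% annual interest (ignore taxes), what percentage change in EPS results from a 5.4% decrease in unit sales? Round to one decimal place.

-22.2%

Contribution at this volume is 154,070 × R$36.60 = R$5,638,962.00.
EBIT = R$5,638,962.00 − R$3,243,700 = R$2,395,262.00.
After interest of R$1,025,184.00, pre-tax earnings = R$1,370,078.00.
DCL = total CM / (EBIT − I) = R$5,638,962.00 / R$1,370,078.00 = 4.1158.
EPS therefore changes by 4.1158 × (-5.4%) = -22.2%.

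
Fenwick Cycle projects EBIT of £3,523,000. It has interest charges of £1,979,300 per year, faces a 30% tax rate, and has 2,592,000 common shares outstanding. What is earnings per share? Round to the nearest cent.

£0.42

Interest = £1,979,300.00, so EBT = £3,523,000 − £1,979,300.00 = £1,543,700.00.
Net income = £1,543,700.00 × (1 − 0.30) = £1,080,590.00.
Per share: £1,080,590.00 / 2,592,000 shares = £0.42.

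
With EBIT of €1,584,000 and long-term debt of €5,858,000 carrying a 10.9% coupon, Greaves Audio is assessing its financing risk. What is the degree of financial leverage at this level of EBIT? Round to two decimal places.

1.68

Annual interest charges come to €638,522.00.
Degree of financial leverage = EBIT / (EBIT − interest) = €1,584,000 / €945,478.00 = 1.6753.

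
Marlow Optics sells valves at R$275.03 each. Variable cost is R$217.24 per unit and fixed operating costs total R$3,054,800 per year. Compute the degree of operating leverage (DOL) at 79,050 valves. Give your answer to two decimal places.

Total contribution margin = 79,050 × R$57.79 = R$4,568,299.50.
EBIT = R$4,568,299.50 − R$3,054,800 = R$1,513,499.50.
Degree of operating leverage = R$4,568,299.50 / R$1,513,499.50 = 3.0184.

3.02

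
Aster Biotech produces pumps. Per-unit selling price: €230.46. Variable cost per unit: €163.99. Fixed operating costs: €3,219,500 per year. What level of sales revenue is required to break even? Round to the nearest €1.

€11,162,419

CM per unit = €230.46 − €163.99 = €66.47; CM ratio = €66.47 / €230.46 = 0.2884.
Break-even sales = FC ÷ CM ratio = €3,219,500 × €230.46 / €66.47 = €11,162,419.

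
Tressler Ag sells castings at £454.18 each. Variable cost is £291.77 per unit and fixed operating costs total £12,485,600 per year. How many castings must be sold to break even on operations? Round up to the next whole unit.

76,878 castings

Contribution margin per unit = £454.18 − £291.77 = £162.41.
Units to break even: £12,485,600 ÷ £162.41 = 76,877.04, rounded up to 76,878.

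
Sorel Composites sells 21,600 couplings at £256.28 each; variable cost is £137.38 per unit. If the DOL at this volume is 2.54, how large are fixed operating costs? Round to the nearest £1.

£1,557,122

At 21,600 units, contribution = 21,600 × £118.90 = £2,568,240.00.
DOL = contribution / EBIT, so EBIT = £2,568,240.00 / 2.54 = £1,011,118.11.
And FC = contribution − EBIT = £2,568,240.00 − £1,011,118.11 = £1,557,122.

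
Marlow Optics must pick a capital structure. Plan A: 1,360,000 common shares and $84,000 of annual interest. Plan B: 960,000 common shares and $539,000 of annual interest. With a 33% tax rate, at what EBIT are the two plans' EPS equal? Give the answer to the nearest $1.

$1,631,000

Set EPS_A = EPS_B: (EBIT − $84,000)(1 − 0.33) ÷ 1,360,000 = (EBIT − $539,000)(1 − 0.33) ÷ 960,000.
The (1 − t) factor cancels: (EBIT − 84,000) × 960,000 = (EBIT − 539,000) × 1,360,000.
Solving, EBIT = (539,000·1,360,000 − 84,000·960,000) / (1,360,000 − 960,000) = 652,400,000,000 / 400,000 = 1,631,000.00.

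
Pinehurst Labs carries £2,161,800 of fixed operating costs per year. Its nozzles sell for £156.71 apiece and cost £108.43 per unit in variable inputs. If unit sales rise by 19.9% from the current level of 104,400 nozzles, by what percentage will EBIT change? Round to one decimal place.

Total contribution margin = 104,400 × £48.28 = £5,040,432.00.
Subtracting fixed costs: EBIT = £5,040,432.00 − £2,161,800 = £2,878,632.00.
Degree of operating leverage = £5,040,432.00 / £2,878,632.00 = 1.7510.
Operating income changes by 1.7510 × +19.9% = +34.8%.

+34.8%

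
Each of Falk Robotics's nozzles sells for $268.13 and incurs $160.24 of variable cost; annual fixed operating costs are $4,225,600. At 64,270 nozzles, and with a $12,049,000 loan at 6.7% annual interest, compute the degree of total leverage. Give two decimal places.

3.65

At 64,270 units, contribution = 64,270 × $107.89 = $6,934,090.30.
Operating income = contribution − fixed costs = $6,934,090.30 − $4,225,600 = $2,708,490.30. Interest = $807,283.00, so EBIT − I = $1,901,207.30.
DCL = contribution ÷ (EBIT − I) = $6,934,090.30 ÷ $1,901,207.30 = 3.6472.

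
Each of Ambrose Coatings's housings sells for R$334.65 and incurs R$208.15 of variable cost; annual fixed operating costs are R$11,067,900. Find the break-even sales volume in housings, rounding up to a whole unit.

Each unit contributes R$334.65 − R$208.15 = R$126.50.
Units to break even: R$11,067,900 ÷ R$126.50 = 87,493.28, rounded up to 87,494.

87,494 housings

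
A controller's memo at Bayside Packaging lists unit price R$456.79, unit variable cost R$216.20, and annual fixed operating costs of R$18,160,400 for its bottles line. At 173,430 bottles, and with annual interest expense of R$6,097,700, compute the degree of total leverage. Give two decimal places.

2.39

Total contribution margin = 173,430 × R$240.59 = R$41,725,523.70.
Subtracting fixed costs: EBIT = R$41,725,523.70 − R$18,160,400 = R$23,565,123.70. Interest = R$6,097,700.00, so EBIT − I = R$17,467,423.70.
Degree of total leverage = total CM / (EBIT − interest) = R$41,725,523.70 / R$17,467,423.70 = 2.3888.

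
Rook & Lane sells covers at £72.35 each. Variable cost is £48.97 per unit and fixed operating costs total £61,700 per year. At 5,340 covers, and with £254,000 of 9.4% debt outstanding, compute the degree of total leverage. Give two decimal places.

Contribution at this volume is 5,340 × £23.38 = £124,849.20.
Operating income = contribution − fixed costs = £124,849.20 − £61,700 = £63,149.20. Interest = £23,876.00.
DOL = £124,849.20 ÷ £63,149.20 = 1.9771; DFL = £63,149.20 ÷ £39,273.20 = 1.6079.
DCL = DOL × DFL = 1.9771 × 1.6079 = 3.1790.

3.18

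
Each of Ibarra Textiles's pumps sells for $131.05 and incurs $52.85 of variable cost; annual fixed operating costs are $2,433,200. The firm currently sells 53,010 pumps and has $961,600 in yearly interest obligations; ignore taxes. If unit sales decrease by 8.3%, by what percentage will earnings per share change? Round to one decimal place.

Total contribution margin = 53,010 × $78.20 = $4,145,382.00.
Subtracting fixed costs: EBIT = $4,145,382.00 − $2,433,200 = $1,712,182.00.
After interest of $961,600.00, pre-tax earnings = $750,582.00.
Degree of combined leverage = contribution ÷ (EBIT − I) = $4,145,382.00 ÷ $750,582.00 = 5.5229.
%ΔEPS = DCL × %ΔSales = 5.5229 × -8.3% = -45.8%.

-45.8%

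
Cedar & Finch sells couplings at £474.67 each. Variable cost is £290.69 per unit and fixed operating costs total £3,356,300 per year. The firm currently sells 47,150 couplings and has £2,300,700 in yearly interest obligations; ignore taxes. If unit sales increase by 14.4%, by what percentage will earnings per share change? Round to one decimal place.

Contribution at this volume is 47,150 × £183.98 = £8,674,657.00.
Subtracting fixed costs: EBIT = £8,674,657.00 − £3,356,300 = £5,318,357.00.
Interest = £2,300,700.00, so EBIT − I = £3,017,657.00.
Degree of combined leverage = contribution ÷ (EBIT − I) = £8,674,657.00 ÷ £3,017,657.00 = 2.8746.
%ΔEPS = DCL × %ΔSales = 2.8746 × +14.4% = +41.4%.

+41.4%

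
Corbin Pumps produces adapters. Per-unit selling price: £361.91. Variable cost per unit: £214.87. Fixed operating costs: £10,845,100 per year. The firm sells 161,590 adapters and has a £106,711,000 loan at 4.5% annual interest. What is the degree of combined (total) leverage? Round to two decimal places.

2.93

Contribution at this volume is 161,590 × £147.04 = £23,760,193.60.
Subtracting fixed costs: EBIT = £23,760,193.60 − £10,845,100 = £12,915,093.60. Interest = £4,801,995.00, so EBIT − I = £8,113,098.60.
Degree of total leverage = total CM / (EBIT − interest) = £23,760,193.60 / £8,113,098.60 = 2.9286.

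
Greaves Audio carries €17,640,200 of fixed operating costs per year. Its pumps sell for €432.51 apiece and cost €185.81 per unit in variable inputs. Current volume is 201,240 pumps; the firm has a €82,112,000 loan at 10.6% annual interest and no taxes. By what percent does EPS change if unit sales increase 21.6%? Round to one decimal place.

+46.0%

Total contribution margin = 201,240 × €246.70 = €49,645,908.00.
EBIT = €49,645,908.00 − €17,640,200 = €32,005,708.00.
Interest = €8,703,872.00, so EBIT − I = €23,301,836.00.
Degree of combined leverage = contribution ÷ (EBIT − I) = €49,645,908.00 ÷ €23,301,836.00 = 2.1306.
EPS therefore changes by 2.1306 × (+21.6%) = +46.0%.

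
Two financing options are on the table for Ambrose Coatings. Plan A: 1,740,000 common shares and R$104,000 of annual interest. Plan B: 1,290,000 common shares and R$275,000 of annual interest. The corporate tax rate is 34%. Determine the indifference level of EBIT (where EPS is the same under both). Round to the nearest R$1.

R$765,200

At indifference, (EBIT − 104,000)(1 − t)/1,740,000 = (EBIT − 275,000)(1 − t)/1,290,000.
The (1 − t) factor cancels: (EBIT − 104,000) × 1,290,000 = (EBIT − 275,000) × 1,740,000.
Solving, EBIT = (275,000·1,740,000 − 104,000·1,290,000) / (1,740,000 − 1,290,000) = 344,340,000,000 / 450,000 = 765,200.00.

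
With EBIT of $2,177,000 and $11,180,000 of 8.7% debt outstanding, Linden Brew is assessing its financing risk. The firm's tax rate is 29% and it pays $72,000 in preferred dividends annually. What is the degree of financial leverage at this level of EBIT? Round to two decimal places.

1.97

Interest = $972,660.00.
Preferred dividends grossed up pre-tax: $72,000 / (1 − 0.29) = $101,408.45.
DFL = EBIT ÷ [EBIT − I − D_p/(1−t)] = $2,177,000 ÷ [$2,177,000 − $972,660.00 − $101,408.45] = $2,177,000 ÷ $1,102,931.55 = 1.9738.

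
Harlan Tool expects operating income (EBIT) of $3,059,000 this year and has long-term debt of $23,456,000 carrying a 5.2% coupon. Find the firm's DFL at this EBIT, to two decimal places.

1.66

Annual interest charges come to $1,219,712.00.
DFL = EBIT ÷ (EBIT − I) = $3,059,000 ÷ ($3,059,000 − $1,219,712.00) = $3,059,000 ÷ $1,839,288.00 = 1.6631.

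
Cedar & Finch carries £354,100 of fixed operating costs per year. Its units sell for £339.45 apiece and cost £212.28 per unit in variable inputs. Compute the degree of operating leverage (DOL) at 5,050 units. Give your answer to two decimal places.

2.23

At 5,050 units, contribution = 5,050 × £127.17 = £642,208.50.
Operating income = contribution − fixed costs = £642,208.50 − £354,100 = £288,108.50.
Degree of operating leverage = £642,208.50 / £288,108.50 = 2.2291.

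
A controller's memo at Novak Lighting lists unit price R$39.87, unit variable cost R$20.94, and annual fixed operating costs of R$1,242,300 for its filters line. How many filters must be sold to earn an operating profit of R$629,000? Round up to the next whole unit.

98,854 filters

Each unit contributes R$39.87 − R$20.94 = R$18.93.
Units = (FC + target) / CM = (R$1,242,300 + R$629,000) / R$18.93 = 98,853.67, so 98,854 filters.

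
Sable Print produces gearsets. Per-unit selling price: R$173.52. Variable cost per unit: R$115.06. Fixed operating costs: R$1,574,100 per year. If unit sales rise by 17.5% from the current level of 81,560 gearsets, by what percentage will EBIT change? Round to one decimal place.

+26.1%

Contribution at this volume is 81,560 × R$58.46 = R$4,767,997.60.
Operating income = contribution − fixed costs = R$4,767,997.60 − R$1,574,100 = R$3,193,897.60.
DOL = contribution ÷ EBIT = R$4,767,997.60 ÷ R$3,193,897.60 = 1.4928.
So EBIT moves 1.4928 × (+17.5%) = +26.1%.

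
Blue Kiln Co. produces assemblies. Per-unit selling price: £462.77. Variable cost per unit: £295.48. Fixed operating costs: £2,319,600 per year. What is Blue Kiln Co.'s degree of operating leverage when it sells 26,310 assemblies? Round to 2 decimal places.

At 26,310 units, contribution = 26,310 × £167.29 = £4,401,399.90.
Subtracting fixed costs: EBIT = £4,401,399.90 − £2,319,600 = £2,081,799.90.
Degree of operating leverage = £4,401,399.90 / £2,081,799.90 = 2.1142.

2.11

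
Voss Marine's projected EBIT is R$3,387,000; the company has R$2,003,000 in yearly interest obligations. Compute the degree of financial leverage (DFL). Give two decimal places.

Interest = R$2,003,000.00.
Degree of financial leverage = EBIT / (EBIT − interest) = R$3,387,000 / R$1,384,000.00 = 2.4473.

2.45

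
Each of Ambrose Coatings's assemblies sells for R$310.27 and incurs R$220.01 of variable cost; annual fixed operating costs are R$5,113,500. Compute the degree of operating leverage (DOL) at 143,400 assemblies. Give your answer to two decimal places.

At 143,400 units, contribution = 143,400 × R$90.26 = R$12,943,284.00.
EBIT = R$12,943,284.00 − R$5,113,500 = R$7,829,784.00.
So DOL = total CM / EBIT = R$12,943,284.00 / R$7,829,784.00 = 1.6531.

1.65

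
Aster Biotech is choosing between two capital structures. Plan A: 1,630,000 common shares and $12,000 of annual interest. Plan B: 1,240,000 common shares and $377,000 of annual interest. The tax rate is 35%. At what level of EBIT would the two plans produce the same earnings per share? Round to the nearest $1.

$1,537,513

Set EPS_A = EPS_B: (EBIT − $12,000)(1 − 0.35) ÷ 1,630,000 = (EBIT − $377,000)(1 − 0.35) ÷ 1,240,000.
The (1 − t) factor cancels: (EBIT − 12,000) × 1,240,000 = (EBIT − 377,000) × 1,630,000.
EBIT × (1,630,000 − 1,240,000) = 377,000 × 1,630,000 − 12,000 × 1,240,000 = 599,630,000,000, so EBIT = 599,630,000,000 ÷ 390,000 = 1,537,512.82.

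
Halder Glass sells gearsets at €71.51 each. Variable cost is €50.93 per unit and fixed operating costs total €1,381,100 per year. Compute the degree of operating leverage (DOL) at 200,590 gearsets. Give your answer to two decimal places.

1.50

Total contribution margin = 200,590 × €20.58 = €4,128,142.20.
EBIT = €4,128,142.20 − €1,381,100 = €2,747,042.20.
So DOL = total CM / EBIT = €4,128,142.20 / €2,747,042.20 = 1.5028.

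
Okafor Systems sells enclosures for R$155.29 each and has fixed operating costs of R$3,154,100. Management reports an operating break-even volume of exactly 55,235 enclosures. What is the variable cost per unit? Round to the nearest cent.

R$98.19

Contribution per unit must be FC / Q = R$3,154,100 / 55,235 = R$57.1033.
Hence VC = price − CM = R$155.29 − R$57.1033 = R$98.19.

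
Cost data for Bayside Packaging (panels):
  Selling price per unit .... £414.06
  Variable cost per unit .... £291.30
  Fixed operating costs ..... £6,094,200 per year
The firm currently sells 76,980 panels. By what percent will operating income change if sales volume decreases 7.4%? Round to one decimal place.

-20.8%

Contribution at this volume is 76,980 × £122.76 = £9,450,064.80.
Operating income = contribution − fixed costs = £9,450,064.80 − £6,094,200 = £3,355,864.80.
Degree of operating leverage = £9,450,064.80 / £3,355,864.80 = 2.8160.
So EBIT moves 2.8160 × (-7.4%) = -20.8%.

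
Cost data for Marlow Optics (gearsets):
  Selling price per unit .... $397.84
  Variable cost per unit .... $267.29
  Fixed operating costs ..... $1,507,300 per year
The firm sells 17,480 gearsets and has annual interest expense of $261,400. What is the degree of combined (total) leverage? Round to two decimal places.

4.45

Total contribution margin = 17,480 × $130.55 = $2,282,014.00.
EBIT = $2,282,014.00 − $1,507,300 = $774,714.00. Interest = $261,400.00.
DOL = $2,282,014.00 ÷ $774,714.00 = 2.9456; DFL = $774,714.00 ÷ $513,314.00 = 1.5092.
Combined leverage = 2.9456 × 1.5092 = 4.4455.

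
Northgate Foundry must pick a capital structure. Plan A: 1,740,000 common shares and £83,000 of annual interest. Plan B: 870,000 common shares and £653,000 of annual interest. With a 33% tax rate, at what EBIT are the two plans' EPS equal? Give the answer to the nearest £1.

£1,223,000

At indifference, (EBIT − 83,000)(1 − t)/1,740,000 = (EBIT − 653,000)(1 − t)/870,000.
The (1 − t) factor cancels: (EBIT − 83,000) × 870,000 = (EBIT − 653,000) × 1,740,000.
Solving, EBIT = (653,000·1,740,000 − 83,000·870,000) / (1,740,000 − 870,000) = 1,064,010,000,000 / 870,000 = 1,223,000.00.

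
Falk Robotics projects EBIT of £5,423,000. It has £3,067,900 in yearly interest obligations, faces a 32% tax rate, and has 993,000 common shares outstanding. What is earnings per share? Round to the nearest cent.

£1.61

Pre-tax income = £5,423,000 − £3,067,900.00 = £2,355,100.00.
Net income = £2,355,100.00 × (1 − 0.32) = £1,601,468.00.
Per share: £1,601,468.00 / 993,000 shares = £1.61.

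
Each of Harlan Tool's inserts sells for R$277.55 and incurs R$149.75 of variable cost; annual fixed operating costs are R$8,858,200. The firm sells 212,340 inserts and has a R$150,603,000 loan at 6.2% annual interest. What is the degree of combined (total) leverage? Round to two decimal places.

3.03

Contribution at this volume is 212,340 × R$127.80 = R$27,137,052.00.
Subtracting fixed costs: EBIT = R$27,137,052.00 − R$8,858,200 = R$18,278,852.00. Interest = R$9,337,386.00, so EBIT − I = R$8,941,466.00.
Degree of total leverage = total CM / (EBIT − interest) = R$27,137,052.00 / R$8,941,466.00 = 3.0350.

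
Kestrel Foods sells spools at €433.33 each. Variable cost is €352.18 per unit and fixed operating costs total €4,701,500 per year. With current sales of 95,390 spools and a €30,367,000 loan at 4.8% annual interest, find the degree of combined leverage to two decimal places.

Contribution at this volume is 95,390 × €81.15 = €7,740,898.50.
Subtracting fixed costs: EBIT = €7,740,898.50 − €4,701,500 = €3,039,398.50. Interest = €1,457,616.00.
DOL = €7,740,898.50 ÷ €3,039,398.50 = 2.5469; DFL = €3,039,398.50 ÷ €1,581,782.50 = 1.9215.
Combined leverage = 2.5469 × 1.9215 = 4.8939.

4.89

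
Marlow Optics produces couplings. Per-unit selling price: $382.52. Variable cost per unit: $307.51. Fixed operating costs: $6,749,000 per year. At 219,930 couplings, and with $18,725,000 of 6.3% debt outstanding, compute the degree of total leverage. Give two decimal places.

At 219,930 units, contribution = 219,930 × $75.01 = $16,496,949.30.
EBIT = $16,496,949.30 − $6,749,000 = $9,747,949.30. Interest = $1,179,675.00.
DOL = $16,496,949.30 ÷ $9,747,949.30 = 1.6924; DFL = $9,747,949.30 ÷ $8,568,274.30 = 1.1377.
DCL = DOL × DFL = 1.6924 × 1.1377 = 1.9254.

1.93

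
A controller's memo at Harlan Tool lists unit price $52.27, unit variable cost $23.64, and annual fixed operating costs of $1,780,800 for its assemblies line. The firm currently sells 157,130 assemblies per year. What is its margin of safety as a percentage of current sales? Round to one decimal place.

Unit CM = price − variable cost = $52.27 − $23.64 = $28.63. Break-even units = $1,780,800 ÷ $28.63 = 62,200.49; break-even revenue = 62,200.49 × $52.27 = $3,251,219.56.
Actual sales revenue = 157,130 × $52.27 = $8,213,185.10.
Margin of safety = ($8,213,185.10 − $3,251,219.56) ÷ $8,213,185.10 = 60.4%.

60.4%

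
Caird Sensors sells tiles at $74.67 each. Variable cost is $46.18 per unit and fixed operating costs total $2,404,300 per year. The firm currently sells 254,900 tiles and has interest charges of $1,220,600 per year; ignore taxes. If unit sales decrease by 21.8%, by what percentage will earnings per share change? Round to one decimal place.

-43.5%

Contribution at this volume is 254,900 × $28.49 = $7,262,101.00.
Operating income = contribution − fixed costs = $7,262,101.00 − $2,404,300 = $4,857,801.00.
After interest of $1,220,600.00, pre-tax earnings = $3,637,201.00.
DCL = total CM / (EBIT − I) = $7,262,101.00 / $3,637,201.00 = 1.9966.
EPS therefore changes by 1.9966 × (-21.8%) = -43.5%.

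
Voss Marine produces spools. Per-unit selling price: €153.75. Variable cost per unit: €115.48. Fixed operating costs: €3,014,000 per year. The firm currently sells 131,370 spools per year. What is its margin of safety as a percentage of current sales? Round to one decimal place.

Unit CM = price − variable cost = €153.75 − €115.48 = €38.27. Break-even units = €3,014,000 ÷ €38.27 = 78,756.21; break-even revenue = 78,756.21 × €153.75 = €12,108,766.66.
Current sales = 131,370 × €153.75 = €20,198,137.50.
Margin of safety = (€20,198,137.50 − €12,108,766.66) ÷ €20,198,137.50 = 40.1%.

40.1%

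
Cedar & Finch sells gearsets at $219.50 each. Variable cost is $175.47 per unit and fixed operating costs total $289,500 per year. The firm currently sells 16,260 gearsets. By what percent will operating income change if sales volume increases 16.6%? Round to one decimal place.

+27.9%

At 16,260 units, contribution = 16,260 × $44.03 = $715,927.80.
Subtracting fixed costs: EBIT = $715,927.80 − $289,500 = $426,427.80.
DOL = contribution ÷ EBIT = $715,927.80 ÷ $426,427.80 = 1.6789.
Operating income changes by 1.6789 × +16.6% = +27.9%.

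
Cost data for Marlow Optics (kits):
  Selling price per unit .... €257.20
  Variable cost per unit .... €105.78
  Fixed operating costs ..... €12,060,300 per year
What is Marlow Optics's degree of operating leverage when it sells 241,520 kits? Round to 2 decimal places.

1.49

Total contribution margin = 241,520 × €151.42 = €36,570,958.40.
EBIT = €36,570,958.40 − €12,060,300 = €24,510,658.40.
Degree of operating leverage = €36,570,958.40 / €24,510,658.40 = 1.4920.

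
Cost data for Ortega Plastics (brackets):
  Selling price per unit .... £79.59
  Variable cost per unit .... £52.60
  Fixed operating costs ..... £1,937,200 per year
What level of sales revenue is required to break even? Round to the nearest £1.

Contribution margin per unit = £79.59 − £52.60 = £26.99, a CM ratio of £26.99 ÷ £79.59 = 0.3391.
Break-even revenue = fixed costs × price ÷ CM = £1,937,200 × £79.59 ÷ £26.99 = £5,712,551.

£5,712,551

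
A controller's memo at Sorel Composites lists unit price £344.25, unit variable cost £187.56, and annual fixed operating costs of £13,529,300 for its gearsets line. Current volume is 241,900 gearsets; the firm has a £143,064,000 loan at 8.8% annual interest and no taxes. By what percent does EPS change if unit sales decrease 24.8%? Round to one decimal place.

-79.8%

Total contribution margin = 241,900 × £156.69 = £37,903,311.00.
Operating income = contribution − fixed costs = £37,903,311.00 − £13,529,300 = £24,374,011.00.
After interest of £12,589,632.00, pre-tax earnings = £11,784,379.00.
DCL = total CM / (EBIT − I) = £37,903,311.00 / £11,784,379.00 = 3.2164.
%ΔEPS = DCL × %ΔSales = 3.2164 × -24.8% = -79.8%.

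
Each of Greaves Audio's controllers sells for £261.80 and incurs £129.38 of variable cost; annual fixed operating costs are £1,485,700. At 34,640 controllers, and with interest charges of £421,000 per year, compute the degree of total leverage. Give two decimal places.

1.71

Total contribution margin = 34,640 × £132.42 = £4,587,028.80.
EBIT = £4,587,028.80 − £1,485,700 = £3,101,328.80. Interest = £421,000.00.
DOL = £4,587,028.80 ÷ £3,101,328.80 = 1.4791; DFL = £3,101,328.80 ÷ £2,680,328.80 = 1.1571.
DCL = DOL × DFL = 1.4791 × 1.1571 = 1.7115.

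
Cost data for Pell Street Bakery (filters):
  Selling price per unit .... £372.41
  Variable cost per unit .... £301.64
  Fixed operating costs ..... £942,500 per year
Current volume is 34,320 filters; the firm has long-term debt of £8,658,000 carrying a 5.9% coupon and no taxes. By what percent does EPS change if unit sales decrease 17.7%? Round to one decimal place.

Total contribution margin = 34,320 × £70.77 = £2,428,826.40.
EBIT = £2,428,826.40 − £942,500 = £1,486,326.40.
Interest = £510,822.00, so EBIT − I = £975,504.40.
DCL = total CM / (EBIT − I) = £2,428,826.40 / £975,504.40 = 2.4898.
EPS therefore changes by 2.4898 × (-17.7%) = -44.1%.

-44.1%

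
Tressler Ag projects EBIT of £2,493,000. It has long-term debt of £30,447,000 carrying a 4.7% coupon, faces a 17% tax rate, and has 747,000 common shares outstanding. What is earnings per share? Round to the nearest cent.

£1.18

Interest = £1,431,009.00, so EBT = £2,493,000 − £1,431,009.00 = £1,061,991.00.
Net income = £1,061,991.00 × (1 − 0.17) = £881,452.53.
Per share: £881,452.53 / 747,000 shares = £1.18.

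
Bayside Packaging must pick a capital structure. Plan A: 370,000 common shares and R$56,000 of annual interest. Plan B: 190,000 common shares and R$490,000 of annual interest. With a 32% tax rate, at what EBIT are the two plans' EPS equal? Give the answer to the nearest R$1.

R$948,111

At indifference, (EBIT − 56,000)(1 − t)/370,000 = (EBIT − 490,000)(1 − t)/190,000.
Cancelling (1 − t) and cross-multiplying: 190,000·(EBIT − 56,000) = 370,000·(EBIT − 490,000).
Solving, EBIT = (490,000·370,000 − 56,000·190,000) / (370,000 − 190,000) = 170,660,000,000 / 180,000 = 948,111.11.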